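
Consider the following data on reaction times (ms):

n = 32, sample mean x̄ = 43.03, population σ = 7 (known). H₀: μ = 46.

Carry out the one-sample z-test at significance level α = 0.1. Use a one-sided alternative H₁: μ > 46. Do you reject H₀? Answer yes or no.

SE = σ/√n = 7/√32 = 1.2374
z = (x̄−μ₀)/SE = (43.03−46)/1.2374 = -2.4001
p-value (one-sided, H₁ greater) = 0.99181
At α=0.1: p ≥ α → fail to reject H₀

reject H₀: no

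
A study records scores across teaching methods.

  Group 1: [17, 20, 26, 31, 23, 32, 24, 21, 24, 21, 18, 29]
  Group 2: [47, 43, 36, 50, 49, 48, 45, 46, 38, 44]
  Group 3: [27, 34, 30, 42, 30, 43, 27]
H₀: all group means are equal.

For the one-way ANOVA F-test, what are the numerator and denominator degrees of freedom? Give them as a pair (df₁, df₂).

degrees of freedom = [2, 26]

k = 3 groups, N = 29 total
df = (k−1, N−k) = (3−1, 29−3) = (2, 26)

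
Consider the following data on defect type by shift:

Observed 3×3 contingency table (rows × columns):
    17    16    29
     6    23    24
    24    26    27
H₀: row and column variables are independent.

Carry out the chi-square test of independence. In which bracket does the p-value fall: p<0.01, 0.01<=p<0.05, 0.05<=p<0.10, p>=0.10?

p-value bracket: 0.05<=p<0.10

Row totals [62, 53, 77], col totals [47, 65, 80], n=192
χ² = (17−15.18)²/15.18 + (16−20.99)²/20.99 + (29−25.83)²/25.83 + (6−12.97)²/12.97 + (23−17.94)²/17.94 + (24−22.08)²/22.08 + (24−18.85)²/18.85 + (26−26.07)²/26.07 + (27−32.08)²/32.08 = 9.3470
df = 4
p-value (upper-tail) = 0.05299
→ bracket: 0.05<=p<0.10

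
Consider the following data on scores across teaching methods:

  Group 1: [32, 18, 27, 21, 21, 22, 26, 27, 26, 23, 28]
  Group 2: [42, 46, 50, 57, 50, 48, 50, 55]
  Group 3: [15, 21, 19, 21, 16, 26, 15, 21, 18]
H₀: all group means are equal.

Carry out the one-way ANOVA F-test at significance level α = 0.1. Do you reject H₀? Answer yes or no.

reject H₀: yes

Group means [24.64, 49.75, 19.11], grand mean 30.036
SSB = Σnᵢ(x̄ᵢ−x̄)² = 4504.030; SSW = ΣΣ(x−x̄ᵢ)² = 420.934
MSB = 4504.030/2 = 2252.0150; MSW = 420.934/25 = 16.8374
F = MSB/MSW = 133.7510
df = (2, 25)
p-value (upper-tail) = 0.00000
At α=0.1: p < α → reject H₀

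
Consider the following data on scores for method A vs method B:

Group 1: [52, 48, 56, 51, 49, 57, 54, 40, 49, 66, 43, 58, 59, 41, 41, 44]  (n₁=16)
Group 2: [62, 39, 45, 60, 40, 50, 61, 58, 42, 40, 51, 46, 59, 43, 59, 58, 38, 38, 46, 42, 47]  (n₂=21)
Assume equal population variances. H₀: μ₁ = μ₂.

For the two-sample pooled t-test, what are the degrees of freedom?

degrees of freedom = 35

df = n₁ + n₂ − 2 = 16 + 21 − 2 = 35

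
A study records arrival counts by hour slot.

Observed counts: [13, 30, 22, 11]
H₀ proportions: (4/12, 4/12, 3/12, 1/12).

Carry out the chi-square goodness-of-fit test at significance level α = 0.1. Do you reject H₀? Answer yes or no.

reject H₀: yes

n = 76; E_i = n·p_i = [25.33, 25.33, 19.00, 6.33]
χ² = (13−25.33)²/25.33 + (30−25.33)²/25.33 + (22−19.00)²/19.00 + (11−6.33)²/6.33 = 10.7763
df = 3
p-value (upper-tail) = 0.01300
At α=0.1: p < α → reject H₀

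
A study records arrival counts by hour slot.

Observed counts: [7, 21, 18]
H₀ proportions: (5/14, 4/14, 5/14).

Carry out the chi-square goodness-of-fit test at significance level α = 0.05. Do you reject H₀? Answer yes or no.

n = 46; E_i = n·p_i = [16.43, 13.14, 16.43]
χ² = (7−16.43)²/16.43 + (21−13.14)²/13.14 + (18−16.43)²/16.43 = 10.2587
df = 2
p-value (upper-tail) = 0.00592
At α=0.05: p < α → reject H₀

reject H₀: yes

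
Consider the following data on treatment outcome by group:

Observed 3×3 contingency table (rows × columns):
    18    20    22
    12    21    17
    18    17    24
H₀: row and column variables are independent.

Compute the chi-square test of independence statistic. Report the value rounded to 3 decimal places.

Row totals [60, 50, 59], col totals [48, 58, 63], n=169
χ² = (18−17.04)²/17.04 + (20−20.59)²/20.59 + (22−22.37)²/22.37 + (12−14.20)²/14.20 + (21−17.16)²/17.16 + (17−18.64)²/18.64 + (18−16.76)²/16.76 + (17−20.25)²/20.25 + (24−21.99)²/21.99 = 2.2179
df = 4

test statistic = 2.218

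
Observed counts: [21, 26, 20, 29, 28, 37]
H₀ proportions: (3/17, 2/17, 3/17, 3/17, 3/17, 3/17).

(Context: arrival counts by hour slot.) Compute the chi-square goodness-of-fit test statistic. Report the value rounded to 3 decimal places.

n = 161; E_i = n·p_i = [28.41, 18.94, 28.41, 28.41, 28.41, 28.41]
χ² = (21−28.41)²/28.41 + (26−18.94)²/18.94 + (20−28.41)²/28.41 + (29−28.41)²/28.41 + (28−28.41)²/28.41 + (37−28.41)²/28.41 = 9.6687
df = 5

test statistic = 9.669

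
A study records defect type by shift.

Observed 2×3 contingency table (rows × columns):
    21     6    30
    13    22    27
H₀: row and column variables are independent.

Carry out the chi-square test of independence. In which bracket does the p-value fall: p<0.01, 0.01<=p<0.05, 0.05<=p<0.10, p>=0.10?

Row totals [57, 62], col totals [34, 28, 57], n=119
χ² = (21−16.29)²/16.29 + (6−13.41)²/13.41 + (30−27.30)²/27.30 + (13−17.71)²/17.71 + (22−14.59)²/14.59 + (27−29.70)²/29.70 = 10.9924
df = 2
p-value (upper-tail) = 0.00410
→ bracket: p<0.01

p-value bracket: p<0.01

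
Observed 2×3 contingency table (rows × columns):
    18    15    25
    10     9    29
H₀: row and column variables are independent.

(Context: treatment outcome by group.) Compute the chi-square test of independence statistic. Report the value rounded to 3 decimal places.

test statistic = 3.167

Row totals [58, 48], col totals [28, 24, 54], n=106
χ² = (18−15.32)²/15.32 + (15−13.13)²/13.13 + (25−29.55)²/29.55 + (10−12.68)²/12.68 + (9−10.87)²/10.87 + (29−24.45)²/24.45 = 3.1668
df = 2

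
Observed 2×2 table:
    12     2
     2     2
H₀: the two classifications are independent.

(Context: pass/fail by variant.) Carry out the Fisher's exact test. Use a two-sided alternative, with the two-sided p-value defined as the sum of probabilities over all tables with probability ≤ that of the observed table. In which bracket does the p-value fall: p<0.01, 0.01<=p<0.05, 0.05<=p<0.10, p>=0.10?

p-value bracket: p>=0.10

Margins: r₁=14, r₂=4, c₁=14, c₂=4, n=18
p_obs = C(14,12)·C(4,2)/C(18,14); sum pmf over tables with pmf ≤ p_obs
p-value (two-sided) = 0.19706
→ bracket: p>=0.10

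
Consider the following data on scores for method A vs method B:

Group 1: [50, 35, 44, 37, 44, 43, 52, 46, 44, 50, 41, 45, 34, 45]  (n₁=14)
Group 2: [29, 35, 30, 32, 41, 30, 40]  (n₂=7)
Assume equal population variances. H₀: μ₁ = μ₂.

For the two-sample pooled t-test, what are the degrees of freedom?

df = n₁ + n₂ − 2 = 14 + 7 − 2 = 19

degrees of freedom = 19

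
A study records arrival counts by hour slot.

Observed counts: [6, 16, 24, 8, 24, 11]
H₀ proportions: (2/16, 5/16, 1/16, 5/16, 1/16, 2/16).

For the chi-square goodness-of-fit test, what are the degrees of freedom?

df = k − 1 = 6 − 1 = 5

degrees of freedom = 5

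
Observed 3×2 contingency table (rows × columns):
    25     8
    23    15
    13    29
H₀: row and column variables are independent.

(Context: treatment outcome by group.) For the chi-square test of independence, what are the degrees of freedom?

degrees of freedom = 2

df = (r−1)(c−1) = (3−1)·(2−1) = 2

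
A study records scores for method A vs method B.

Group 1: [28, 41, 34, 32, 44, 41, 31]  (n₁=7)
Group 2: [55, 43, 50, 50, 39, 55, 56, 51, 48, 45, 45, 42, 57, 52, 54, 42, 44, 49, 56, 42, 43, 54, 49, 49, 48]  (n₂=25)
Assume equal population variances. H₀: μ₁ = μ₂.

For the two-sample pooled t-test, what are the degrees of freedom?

df = n₁ + n₂ − 2 = 7 + 25 − 2 = 30

degrees of freedom = 30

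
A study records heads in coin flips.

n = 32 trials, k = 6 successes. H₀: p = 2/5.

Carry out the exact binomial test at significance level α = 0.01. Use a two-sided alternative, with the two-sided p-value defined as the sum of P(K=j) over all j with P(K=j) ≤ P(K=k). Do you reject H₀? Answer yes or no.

Exact binomial: n=32, k=6, p₀=2/5=0.4000
P(X=j) = C(n,j)·p₀^j·(1−p₀)^(n−j); p = Σ P(X=j) over j with P(X=j) ≤ P(X=6)
p-value (two-sided) = 0.01755
At α=0.01: p ≥ α → fail to reject H₀

reject H₀: no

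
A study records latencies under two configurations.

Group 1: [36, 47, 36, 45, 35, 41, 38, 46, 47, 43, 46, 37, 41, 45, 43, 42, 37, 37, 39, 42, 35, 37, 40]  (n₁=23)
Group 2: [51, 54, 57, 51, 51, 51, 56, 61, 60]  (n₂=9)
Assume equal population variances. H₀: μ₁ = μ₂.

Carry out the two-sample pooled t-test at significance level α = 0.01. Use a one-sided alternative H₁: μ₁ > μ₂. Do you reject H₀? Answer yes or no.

x̄₁=40.652, s₁=4.052, n₁=23
x̄₂=54.667, s₂=4.031, n₂=9
s_p² = [22·4.052² + 8·4.031²]/30 = 16.3739
SE = √(s_p²·(1/23+1/9)) = 1.5910
t = (40.652−54.667)/1.5910 = -8.8087
df = 30
p-value (one-sided, H₁ greater) = 1.00000
At α=0.01: p ≥ α → fail to reject H₀

reject H₀: no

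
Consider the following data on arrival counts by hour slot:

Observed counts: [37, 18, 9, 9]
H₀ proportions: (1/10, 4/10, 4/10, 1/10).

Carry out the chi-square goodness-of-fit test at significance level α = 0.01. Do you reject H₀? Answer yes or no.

n = 73; E_i = n·p_i = [7.30, 29.20, 29.20, 7.30]
χ² = (37−7.30)²/7.30 + (18−29.20)²/29.20 + (9−29.20)²/29.20 + (9−7.30)²/7.30 = 139.5000
df = 3
p-value (upper-tail) = 0.00000
At α=0.01: p < α → reject H₀

reject H₀: yes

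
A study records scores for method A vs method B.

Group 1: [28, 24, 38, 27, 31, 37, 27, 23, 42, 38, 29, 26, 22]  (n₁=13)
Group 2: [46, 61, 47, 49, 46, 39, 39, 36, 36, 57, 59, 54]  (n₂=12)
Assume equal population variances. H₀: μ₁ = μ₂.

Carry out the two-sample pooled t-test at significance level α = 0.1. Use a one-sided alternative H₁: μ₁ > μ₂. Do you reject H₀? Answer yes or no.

reject H₀: no

x̄₁=30.154, s₁=6.517, n₁=13
x̄₂=47.417, s₂=8.857, n₂=12
s_p² = [12·6.517² + 11·8.857²]/23 = 59.6787
SE = √(s_p²·(1/13+1/12)) = 3.0926
t = (30.154−47.417)/3.0926 = -5.5821
df = 23
p-value (one-sided, H₁ greater) = 0.99999
At α=0.1: p ≥ α → fail to reject H₀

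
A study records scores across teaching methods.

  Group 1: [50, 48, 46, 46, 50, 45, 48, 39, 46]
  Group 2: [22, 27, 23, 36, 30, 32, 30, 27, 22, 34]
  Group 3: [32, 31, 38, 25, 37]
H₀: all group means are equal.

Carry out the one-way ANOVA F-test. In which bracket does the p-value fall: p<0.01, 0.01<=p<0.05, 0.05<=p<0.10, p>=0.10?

Group means [46.44, 28.30, 32.60], grand mean 36.000
SSB = Σnᵢ(x̄ᵢ−x̄)² = 1632.478; SSW = ΣΣ(x−x̄ᵢ)² = 419.522
MSB = 1632.478/2 = 816.2389; MSW = 419.522/21 = 19.9772
F = MSB/MSW = 40.8584
df = (2, 21)
p-value (upper-tail) = 0.00000
→ bracket: p<0.01

p-value bracket: p<0.01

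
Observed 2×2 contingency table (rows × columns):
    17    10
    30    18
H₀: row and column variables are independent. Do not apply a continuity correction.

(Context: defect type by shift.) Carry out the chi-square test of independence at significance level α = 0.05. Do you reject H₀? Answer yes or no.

reject H₀: no

Row totals [27, 48], col totals [47, 28], n=75
χ² = (17−16.92)²/16.92 + (10−10.08)²/10.08 + (30−30.08)²/30.08 + (18−17.92)²/17.92 = 0.0016
df = 1
p-value (upper-tail) = 0.96826
At α=0.05: p ≥ α → fail to reject H₀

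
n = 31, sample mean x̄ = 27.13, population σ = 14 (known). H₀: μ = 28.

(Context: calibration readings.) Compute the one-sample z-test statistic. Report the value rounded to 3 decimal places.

test statistic = -0.346

SE = σ/√n = 14/√31 = 2.5145
z = (x̄−μ₀)/SE = (27.13−28)/2.5145 = -0.3460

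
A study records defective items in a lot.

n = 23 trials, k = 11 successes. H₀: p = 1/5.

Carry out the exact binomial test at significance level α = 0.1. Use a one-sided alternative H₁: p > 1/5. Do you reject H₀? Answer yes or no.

Exact binomial: n=23, k=11, p₀=1/5=0.2000
P(X≥11) from Σ C(n,i)·p₀^i·(1−p₀)^(n−i)
p-value (one-sided, H₁ greater) = 0.00250
At α=0.1: p < α → reject H₀

reject H₀: yes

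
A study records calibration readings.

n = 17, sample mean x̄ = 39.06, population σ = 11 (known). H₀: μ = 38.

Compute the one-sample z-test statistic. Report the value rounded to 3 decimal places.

SE = σ/√n = 11/√17 = 2.6679
z = (x̄−μ₀)/SE = (39.06−38)/2.6679 = 0.3973

test statistic = 0.397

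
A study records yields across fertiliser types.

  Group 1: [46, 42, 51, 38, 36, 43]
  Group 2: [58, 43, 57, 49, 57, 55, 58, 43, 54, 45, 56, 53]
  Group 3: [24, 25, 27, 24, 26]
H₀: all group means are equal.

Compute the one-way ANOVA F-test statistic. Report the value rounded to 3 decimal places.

Group means [42.67, 52.33, 25.20], grand mean 43.913
SSB = Σnᵢ(x̄ᵢ−x̄)² = 2611.026; SSW = ΣΣ(x−x̄ᵢ)² = 524.800
MSB = 2611.026/2 = 1305.5130; MSW = 524.800/20 = 26.2400
F = MSB/MSW = 49.7528
df = (2, 20)

test statistic = 49.753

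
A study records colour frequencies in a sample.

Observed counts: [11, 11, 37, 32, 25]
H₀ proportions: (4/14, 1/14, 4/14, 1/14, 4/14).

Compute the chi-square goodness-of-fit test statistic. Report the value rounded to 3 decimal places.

n = 116; E_i = n·p_i = [33.14, 8.29, 33.14, 8.29, 33.14]
χ² = (11−33.14)²/33.14 + (11−8.29)²/8.29 + (37−33.14)²/33.14 + (32−8.29)²/8.29 + (25−33.14)²/33.14 = 86.0043
df = 4

test statistic = 86.004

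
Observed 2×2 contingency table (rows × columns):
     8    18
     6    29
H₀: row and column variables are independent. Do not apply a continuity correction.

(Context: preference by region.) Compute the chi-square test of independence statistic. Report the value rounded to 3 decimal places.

Row totals [26, 35], col totals [14, 47], n=61
χ² = (8−5.97)²/5.97 + (18−20.03)²/20.03 + (6−8.03)²/8.03 + (29−26.97)²/26.97 = 1.5664
df = 1

test statistic = 1.566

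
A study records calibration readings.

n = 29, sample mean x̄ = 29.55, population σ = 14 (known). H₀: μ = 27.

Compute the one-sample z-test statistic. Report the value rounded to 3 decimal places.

SE = σ/√n = 14/√29 = 2.5997
z = (x̄−μ₀)/SE = (29.55−27)/2.5997 = 0.9809

test statistic = 0.981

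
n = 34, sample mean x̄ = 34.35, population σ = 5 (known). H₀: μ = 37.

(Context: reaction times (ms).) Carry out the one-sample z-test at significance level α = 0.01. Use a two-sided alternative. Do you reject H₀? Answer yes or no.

SE = σ/√n = 5/√34 = 0.8575
z = (x̄−μ₀)/SE = (34.35−37)/0.8575 = -3.0904
p-value (two-sided) = 0.00200
At α=0.01: p < α → reject H₀

reject H₀: yes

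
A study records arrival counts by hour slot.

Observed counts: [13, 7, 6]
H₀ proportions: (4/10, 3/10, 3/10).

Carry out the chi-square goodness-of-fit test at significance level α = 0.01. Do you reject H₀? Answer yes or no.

reject H₀: no

n = 26; E_i = n·p_i = [10.40, 7.80, 7.80]
χ² = (13−10.40)²/10.40 + (7−7.80)²/7.80 + (6−7.80)²/7.80 = 1.1474
df = 2
p-value (upper-tail) = 0.56343
At α=0.01: p ≥ α → fail to reject H₀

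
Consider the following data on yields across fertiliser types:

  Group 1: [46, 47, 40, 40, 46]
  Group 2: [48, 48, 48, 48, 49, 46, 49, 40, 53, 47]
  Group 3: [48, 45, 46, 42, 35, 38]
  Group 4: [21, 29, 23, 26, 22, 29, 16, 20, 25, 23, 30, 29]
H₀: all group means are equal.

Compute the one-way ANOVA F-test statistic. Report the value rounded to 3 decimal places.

Group means [43.80, 47.60, 42.33, 24.42], grand mean 37.636
SSB = Σnᵢ(x̄ᵢ−x̄)² = 3412.186; SSW = ΣΣ(x−x̄ᵢ)² = 477.450
MSB = 3412.186/3 = 1137.3955; MSW = 477.450/29 = 16.4638
F = MSB/MSW = 69.0847
df = (3, 29)

test statistic = 69.085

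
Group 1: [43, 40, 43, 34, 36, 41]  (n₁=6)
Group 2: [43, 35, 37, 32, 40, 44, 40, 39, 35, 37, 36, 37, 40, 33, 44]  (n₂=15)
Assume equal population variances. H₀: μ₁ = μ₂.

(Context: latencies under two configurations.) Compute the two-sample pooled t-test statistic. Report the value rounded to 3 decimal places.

test statistic = 0.757

x̄₁=39.500, s₁=3.728, n₁=6
x̄₂=38.133, s₂=3.739, n₂=15
s_p² = [5·3.728² + 14·3.739²]/19 = 13.9596
SE = √(s_p²·(1/6+1/15)) = 1.8048
t = (39.500−38.133)/1.8048 = 0.7572
df = 19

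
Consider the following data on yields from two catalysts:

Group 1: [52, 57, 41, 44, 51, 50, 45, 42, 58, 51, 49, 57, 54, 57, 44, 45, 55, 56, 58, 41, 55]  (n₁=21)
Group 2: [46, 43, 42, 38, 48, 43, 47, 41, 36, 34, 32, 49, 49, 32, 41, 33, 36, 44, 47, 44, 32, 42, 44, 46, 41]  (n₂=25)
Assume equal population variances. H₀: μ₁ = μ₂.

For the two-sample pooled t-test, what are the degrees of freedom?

degrees of freedom = 44

df = n₁ + n₂ − 2 = 21 + 25 − 2 = 44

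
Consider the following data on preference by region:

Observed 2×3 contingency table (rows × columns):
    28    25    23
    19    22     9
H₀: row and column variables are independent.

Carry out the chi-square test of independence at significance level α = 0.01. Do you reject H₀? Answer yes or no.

Row totals [76, 50], col totals [47, 47, 32], n=126
χ² = (28−28.35)²/28.35 + (25−28.35)²/28.35 + (23−19.30)²/19.30 + (19−18.65)²/18.65 + (22−18.65)²/18.65 + (9−12.70)²/12.70 = 2.7938
df = 2
p-value (upper-tail) = 0.24737
At α=0.01: p ≥ α → fail to reject H₀

reject H₀: no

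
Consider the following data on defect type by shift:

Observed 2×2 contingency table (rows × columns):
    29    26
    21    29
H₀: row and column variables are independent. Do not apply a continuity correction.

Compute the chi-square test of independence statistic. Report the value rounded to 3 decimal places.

test statistic = 1.208

Row totals [55, 50], col totals [50, 55], n=105
χ² = (29−26.19)²/26.19 + (26−28.81)²/28.81 + (21−23.81)²/23.81 + (29−26.19)²/26.19 = 1.2083
df = 1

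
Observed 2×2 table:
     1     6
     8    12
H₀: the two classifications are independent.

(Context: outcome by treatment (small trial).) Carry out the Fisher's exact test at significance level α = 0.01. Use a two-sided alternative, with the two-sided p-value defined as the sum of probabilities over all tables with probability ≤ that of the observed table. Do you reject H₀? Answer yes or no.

reject H₀: no

Margins: r₁=7, r₂=20, c₁=9, c₂=18, n=27
p_obs = C(7,1)·C(20,8)/C(27,9); sum pmf over tables with pmf ≤ p_obs
p-value (two-sided) = 0.36321
At α=0.01: p ≥ α → fail to reject H₀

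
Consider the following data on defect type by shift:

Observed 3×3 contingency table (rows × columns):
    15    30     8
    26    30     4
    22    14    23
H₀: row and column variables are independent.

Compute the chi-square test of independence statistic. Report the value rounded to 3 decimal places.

Row totals [53, 60, 59], col totals [63, 74, 35], n=172
χ² = (15−19.41)²/19.41 + (30−22.80)²/22.80 + (8−10.78)²/10.78 + (26−21.98)²/21.98 + (30−25.81)²/25.81 + (4−12.21)²/12.21 + (22−21.61)²/21.61 + (14−25.38)²/25.38 + (23−12.01)²/12.01 = 26.1093
df = 4

test statistic = 26.109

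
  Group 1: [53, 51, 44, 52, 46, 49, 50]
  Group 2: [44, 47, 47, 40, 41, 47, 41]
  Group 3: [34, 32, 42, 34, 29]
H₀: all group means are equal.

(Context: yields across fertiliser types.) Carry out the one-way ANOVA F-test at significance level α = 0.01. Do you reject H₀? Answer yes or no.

reject H₀: yes

Group means [49.29, 43.86, 34.20], grand mean 43.316
SSB = Σnᵢ(x̄ᵢ−x̄)² = 667.020; SSW = ΣΣ(x−x̄ᵢ)² = 217.086
MSB = 667.020/2 = 333.5098; MSW = 217.086/16 = 13.5679
F = MSB/MSW = 24.5809
df = (2, 16)
p-value (upper-tail) = 0.00001
At α=0.01: p < α → reject H₀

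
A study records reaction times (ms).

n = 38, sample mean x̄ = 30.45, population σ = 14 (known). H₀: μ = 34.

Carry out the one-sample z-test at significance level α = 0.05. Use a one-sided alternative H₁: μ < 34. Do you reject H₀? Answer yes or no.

reject H₀: no

SE = σ/√n = 14/√38 = 2.2711
z = (x̄−μ₀)/SE = (30.45−34)/2.2711 = -1.5631
p-value (one-sided, H₁ less) = 0.05901
At α=0.05: p ≥ α → fail to reject H₀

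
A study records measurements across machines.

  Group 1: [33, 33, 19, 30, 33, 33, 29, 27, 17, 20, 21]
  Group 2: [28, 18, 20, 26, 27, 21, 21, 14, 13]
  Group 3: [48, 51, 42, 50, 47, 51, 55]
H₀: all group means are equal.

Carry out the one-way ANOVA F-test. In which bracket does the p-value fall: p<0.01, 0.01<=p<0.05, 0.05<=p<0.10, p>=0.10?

Group means [26.82, 20.89, 49.14], grand mean 30.630
SSB = Σnᵢ(x̄ᵢ−x̄)² = 3412.914; SSW = ΣΣ(x−x̄ᵢ)² = 737.382
MSB = 3412.914/2 = 1706.4570; MSW = 737.382/24 = 30.7243
F = MSB/MSW = 55.5410
df = (2, 24)
p-value (upper-tail) = 0.00000
→ bracket: p<0.01

p-value bracket: p<0.01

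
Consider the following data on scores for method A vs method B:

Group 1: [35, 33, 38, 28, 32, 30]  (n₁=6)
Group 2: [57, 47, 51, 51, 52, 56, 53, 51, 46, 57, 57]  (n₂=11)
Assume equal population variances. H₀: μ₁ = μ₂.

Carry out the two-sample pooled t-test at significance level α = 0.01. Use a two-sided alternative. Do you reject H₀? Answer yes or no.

reject H₀: yes

x̄₁=32.667, s₁=3.559, n₁=6
x̄₂=52.545, s₂=3.908, n₂=11
s_p² = [5·3.559² + 10·3.908²]/15 = 14.4040
SE = √(s_p²·(1/6+1/11)) = 1.9262
t = (32.667−52.545)/1.9262 = -10.3204
df = 15
p-value (two-sided) = 0.00000
At α=0.01: p < α → reject H₀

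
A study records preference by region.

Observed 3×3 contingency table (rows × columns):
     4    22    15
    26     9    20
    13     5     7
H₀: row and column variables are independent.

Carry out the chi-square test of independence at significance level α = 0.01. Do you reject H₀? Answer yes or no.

Row totals [41, 55, 25], col totals [43, 36, 42], n=121
χ² = (4−14.57)²/14.57 + (22−12.20)²/12.20 + (15−14.23)²/14.23 + (26−19.55)²/19.55 + (9−16.36)²/16.36 + (20−19.09)²/19.09 + (13−8.88)²/8.88 + (5−7.44)²/7.44 + (7−8.68)²/8.68 = 24.1043
df = 4
p-value (upper-tail) = 0.00008
At α=0.01: p < α → reject H₀

reject H₀: yes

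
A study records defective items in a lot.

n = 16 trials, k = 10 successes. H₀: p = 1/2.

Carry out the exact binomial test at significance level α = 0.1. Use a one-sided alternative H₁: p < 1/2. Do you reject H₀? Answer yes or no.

Exact binomial: n=16, k=10, p₀=1/2=0.5000
P(X≤10) from Σ C(n,i)·p₀^i·(1−p₀)^(n−i)
p-value (one-sided, H₁ less) = 0.89494
At α=0.1: p ≥ α → fail to reject H₀

reject H₀: no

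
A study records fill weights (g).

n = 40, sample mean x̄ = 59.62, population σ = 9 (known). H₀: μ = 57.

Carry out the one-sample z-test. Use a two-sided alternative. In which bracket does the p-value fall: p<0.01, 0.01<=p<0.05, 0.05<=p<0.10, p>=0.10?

p-value bracket: 0.05<=p<0.10

SE = σ/√n = 9/√40 = 1.4230
z = (x̄−μ₀)/SE = (59.62−57)/1.4230 = 1.8411
p-value (two-sided) = 0.06560
→ bracket: 0.05<=p<0.10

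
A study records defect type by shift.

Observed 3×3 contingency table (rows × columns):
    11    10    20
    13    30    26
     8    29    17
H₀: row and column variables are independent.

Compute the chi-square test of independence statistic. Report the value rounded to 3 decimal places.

Row totals [41, 69, 54], col totals [32, 69, 63], n=164
χ² = (11−8.00)²/8.00 + (10−17.25)²/17.25 + (20−15.75)²/15.75 + (13−13.46)²/13.46 + (30−29.03)²/29.03 + (26−26.51)²/26.51 + (8−10.54)²/10.54 + (29−22.72)²/22.72 + (17−20.74)²/20.74 = 8.3994
df = 4

test statistic = 8.399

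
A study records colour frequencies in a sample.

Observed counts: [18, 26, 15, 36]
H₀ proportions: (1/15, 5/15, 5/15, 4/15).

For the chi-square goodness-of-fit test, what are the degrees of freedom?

df = k − 1 = 4 − 1 = 3

degrees of freedom = 3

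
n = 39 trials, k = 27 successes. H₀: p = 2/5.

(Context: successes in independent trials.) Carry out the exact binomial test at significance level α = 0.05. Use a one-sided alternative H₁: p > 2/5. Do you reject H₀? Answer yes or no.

reject H₀: yes

Exact binomial: n=39, k=27, p₀=2/5=0.4000
P(X≥27) from Σ C(n,i)·p₀^i·(1−p₀)^(n−i)
p-value (one-sided, H₁ greater) = 0.00021
At α=0.05: p < α → reject H₀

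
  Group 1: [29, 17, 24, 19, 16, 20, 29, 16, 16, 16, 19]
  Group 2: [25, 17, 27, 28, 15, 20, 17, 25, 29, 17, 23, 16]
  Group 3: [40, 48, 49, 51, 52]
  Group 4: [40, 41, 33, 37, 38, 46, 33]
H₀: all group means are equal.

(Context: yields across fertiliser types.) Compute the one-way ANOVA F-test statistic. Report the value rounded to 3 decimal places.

test statistic = 53.223

Group means [20.09, 21.58, 48.00, 38.29], grand mean 28.229
SSB = Σnᵢ(x̄ᵢ−x̄)² = 3920.917; SSW = ΣΣ(x−x̄ᵢ)² = 761.254
MSB = 3920.917/3 = 1306.9724; MSW = 761.254/31 = 24.5566
F = MSB/MSW = 53.2229
df = (3, 31)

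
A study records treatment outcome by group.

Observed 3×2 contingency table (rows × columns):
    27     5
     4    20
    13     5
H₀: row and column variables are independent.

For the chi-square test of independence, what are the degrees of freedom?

degrees of freedom = 2

df = (r−1)(c−1) = (3−1)·(2−1) = 2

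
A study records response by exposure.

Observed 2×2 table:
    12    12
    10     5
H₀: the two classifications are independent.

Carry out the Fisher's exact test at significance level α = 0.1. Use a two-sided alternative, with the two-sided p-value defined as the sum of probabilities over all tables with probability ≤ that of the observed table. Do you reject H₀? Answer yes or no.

reject H₀: no

Margins: r₁=24, r₂=15, c₁=22, c₂=17, n=39
p_obs = C(24,12)·C(15,10)/C(39,22); sum pmf over tables with pmf ≤ p_obs
p-value (two-sided) = 0.34287
At α=0.1: p ≥ α → fail to reject H₀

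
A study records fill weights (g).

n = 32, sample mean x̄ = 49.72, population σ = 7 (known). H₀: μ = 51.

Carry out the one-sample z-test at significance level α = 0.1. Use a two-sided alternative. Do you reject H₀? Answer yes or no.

reject H₀: no

SE = σ/√n = 7/√32 = 1.2374
z = (x̄−μ₀)/SE = (49.72−51)/1.2374 = -1.0344
p-value (two-sided) = 0.30095
At α=0.1: p ≥ α → fail to reject H₀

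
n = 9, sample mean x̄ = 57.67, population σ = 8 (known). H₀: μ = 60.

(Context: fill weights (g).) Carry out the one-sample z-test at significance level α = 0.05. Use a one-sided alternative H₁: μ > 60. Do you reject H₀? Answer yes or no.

SE = σ/√n = 8/√9 = 2.6667
z = (x̄−μ₀)/SE = (57.67−60)/2.6667 = -0.8737
p-value (one-sided, H₁ greater) = 0.80887
At α=0.05: p ≥ α → fail to reject H₀

reject H₀: no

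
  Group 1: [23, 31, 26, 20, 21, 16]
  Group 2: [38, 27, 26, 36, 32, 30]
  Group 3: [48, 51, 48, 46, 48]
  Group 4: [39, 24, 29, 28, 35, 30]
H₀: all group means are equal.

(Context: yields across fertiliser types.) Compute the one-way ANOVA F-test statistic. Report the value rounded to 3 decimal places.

Group means [22.83, 31.50, 48.20, 30.83], grand mean 32.696
SSB = Σnᵢ(x̄ᵢ−x̄)² = 1814.903; SSW = ΣΣ(x−x̄ᵢ)² = 405.967
MSB = 1814.903/3 = 604.9676; MSW = 405.967/19 = 21.3667
F = MSB/MSW = 28.3136
df = (3, 19)

test statistic = 28.314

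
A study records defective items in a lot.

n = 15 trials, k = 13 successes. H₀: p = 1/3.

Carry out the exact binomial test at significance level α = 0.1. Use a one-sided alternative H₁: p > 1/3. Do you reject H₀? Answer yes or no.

Exact binomial: n=15, k=13, p₀=1/3=0.3333
P(X≥13) from Σ C(n,i)·p₀^i·(1−p₀)^(n−i)
p-value (one-sided, H₁ greater) = 0.00003
At α=0.1: p < α → reject H₀

reject H₀: yes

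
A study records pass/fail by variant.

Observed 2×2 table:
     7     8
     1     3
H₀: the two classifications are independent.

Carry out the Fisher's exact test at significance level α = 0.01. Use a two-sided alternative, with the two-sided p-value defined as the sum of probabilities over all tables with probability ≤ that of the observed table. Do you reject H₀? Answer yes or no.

reject H₀: no

Margins: r₁=15, r₂=4, c₁=8, c₂=11, n=19
p_obs = C(15,7)·C(4,1)/C(19,8); sum pmf over tables with pmf ≤ p_obs
p-value (two-sided) = 0.60268
At α=0.01: p ≥ α → fail to reject H₀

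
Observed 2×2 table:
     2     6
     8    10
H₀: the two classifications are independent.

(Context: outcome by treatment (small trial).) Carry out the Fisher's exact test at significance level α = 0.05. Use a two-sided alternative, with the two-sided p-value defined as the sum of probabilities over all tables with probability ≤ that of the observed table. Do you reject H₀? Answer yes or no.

reject H₀: no

Margins: r₁=8, r₂=18, c₁=10, c₂=16, n=26
p_obs = C(8,2)·C(18,8)/C(26,10); sum pmf over tables with pmf ≤ p_obs
p-value (two-sided) = 0.41985
At α=0.05: p ≥ α → fail to reject H₀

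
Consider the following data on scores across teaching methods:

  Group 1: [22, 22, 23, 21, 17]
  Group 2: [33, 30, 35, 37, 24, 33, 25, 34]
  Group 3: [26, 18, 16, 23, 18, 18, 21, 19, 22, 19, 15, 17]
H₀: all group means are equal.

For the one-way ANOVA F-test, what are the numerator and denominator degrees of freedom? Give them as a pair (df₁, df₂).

degrees of freedom = [2, 22]

k = 3 groups, N = 25 total
df = (k−1, N−k) = (3−1, 25−3) = (2, 22)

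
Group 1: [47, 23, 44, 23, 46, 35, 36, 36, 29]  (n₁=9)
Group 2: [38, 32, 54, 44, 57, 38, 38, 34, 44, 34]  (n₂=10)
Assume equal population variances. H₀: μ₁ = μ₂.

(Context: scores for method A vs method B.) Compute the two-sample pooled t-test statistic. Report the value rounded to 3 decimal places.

test statistic = -1.447

x̄₁=35.444, s₁=9.153, n₁=9
x̄₂=41.300, s₂=8.486, n₂=10
s_p² = [8·9.153² + 9·8.486²]/17 = 77.5484
SE = √(s_p²·(1/9+1/10)) = 4.0461
t = (35.444−41.300)/4.0461 = -1.4472
df = 17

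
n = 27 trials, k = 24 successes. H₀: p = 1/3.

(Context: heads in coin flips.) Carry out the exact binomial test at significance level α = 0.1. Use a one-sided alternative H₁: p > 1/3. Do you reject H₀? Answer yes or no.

reject H₀: yes

Exact binomial: n=27, k=24, p₀=1/3=0.3333
P(X≥24) from Σ C(n,i)·p₀^i·(1−p₀)^(n−i)
p-value (one-sided, H₁ greater) = 0.00000
At α=0.1: p < α → reject H₀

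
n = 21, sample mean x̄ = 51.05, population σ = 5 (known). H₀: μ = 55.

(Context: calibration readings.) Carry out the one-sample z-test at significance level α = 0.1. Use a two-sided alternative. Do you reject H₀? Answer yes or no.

SE = σ/√n = 5/√21 = 1.0911
z = (x̄−μ₀)/SE = (51.05−55)/1.0911 = -3.6202
p-value (two-sided) = 0.00029
At α=0.1: p < α → reject H₀

reject H₀: yes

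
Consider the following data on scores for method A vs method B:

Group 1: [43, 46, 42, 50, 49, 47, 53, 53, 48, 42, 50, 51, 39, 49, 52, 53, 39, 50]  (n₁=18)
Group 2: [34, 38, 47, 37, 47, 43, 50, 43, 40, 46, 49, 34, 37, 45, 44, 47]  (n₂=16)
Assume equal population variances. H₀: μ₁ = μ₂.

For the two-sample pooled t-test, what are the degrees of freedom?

df = n₁ + n₂ − 2 = 18 + 16 − 2 = 32

degrees of freedom = 32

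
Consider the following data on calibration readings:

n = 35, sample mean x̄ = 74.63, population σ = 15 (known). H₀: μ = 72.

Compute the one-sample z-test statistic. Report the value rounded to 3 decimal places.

SE = σ/√n = 15/√35 = 2.5355
z = (x̄−μ₀)/SE = (74.63−72)/2.5355 = 1.0373

test statistic = 1.037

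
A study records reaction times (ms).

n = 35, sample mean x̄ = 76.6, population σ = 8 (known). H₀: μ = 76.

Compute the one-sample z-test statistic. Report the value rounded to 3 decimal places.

SE = σ/√n = 8/√35 = 1.3522
z = (x̄−μ₀)/SE = (76.6−76)/1.3522 = 0.4437

test statistic = 0.444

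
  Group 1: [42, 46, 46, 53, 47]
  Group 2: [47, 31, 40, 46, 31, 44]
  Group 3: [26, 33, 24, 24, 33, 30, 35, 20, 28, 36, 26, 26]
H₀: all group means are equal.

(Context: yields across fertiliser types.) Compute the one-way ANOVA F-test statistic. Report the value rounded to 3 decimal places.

Group means [46.80, 39.83, 28.42], grand mean 35.391
SSB = Σnᵢ(x̄ᵢ−x̄)² = 1352.928; SSW = ΣΣ(x−x̄ᵢ)² = 598.550
MSB = 1352.928/2 = 676.4641; MSW = 598.550/20 = 29.9275
F = MSB/MSW = 22.6034
df = (2, 20)

test statistic = 22.603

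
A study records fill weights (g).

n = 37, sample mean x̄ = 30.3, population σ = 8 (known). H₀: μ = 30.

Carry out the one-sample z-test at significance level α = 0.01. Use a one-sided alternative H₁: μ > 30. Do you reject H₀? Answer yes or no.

SE = σ/√n = 8/√37 = 1.3152
z = (x̄−μ₀)/SE = (30.3−30)/1.3152 = 0.2281
p-value (one-sided, H₁ greater) = 0.40978
At α=0.01: p ≥ α → fail to reject H₀

reject H₀: no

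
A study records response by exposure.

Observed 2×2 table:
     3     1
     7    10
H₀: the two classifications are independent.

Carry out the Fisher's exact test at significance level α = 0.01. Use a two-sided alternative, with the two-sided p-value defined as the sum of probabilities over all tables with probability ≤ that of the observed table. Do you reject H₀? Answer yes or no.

reject H₀: no

Margins: r₁=4, r₂=17, c₁=10, c₂=11, n=21
p_obs = C(4,3)·C(17,7)/C(21,10); sum pmf over tables with pmf ≤ p_obs
p-value (two-sided) = 0.31078
At α=0.01: p ≥ α → fail to reject H₀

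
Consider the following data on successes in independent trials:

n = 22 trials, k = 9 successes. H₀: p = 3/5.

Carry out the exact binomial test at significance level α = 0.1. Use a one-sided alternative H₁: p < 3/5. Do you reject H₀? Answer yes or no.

reject H₀: yes

Exact binomial: n=22, k=9, p₀=3/5=0.6000
P(X≤9) from Σ C(n,i)·p₀^i·(1−p₀)^(n−i)
p-value (one-sided, H₁ less) = 0.05511
At α=0.1: p < α → reject H₀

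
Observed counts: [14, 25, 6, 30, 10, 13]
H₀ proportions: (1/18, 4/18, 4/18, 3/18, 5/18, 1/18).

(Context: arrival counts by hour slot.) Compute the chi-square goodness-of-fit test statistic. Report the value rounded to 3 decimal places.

n = 98; E_i = n·p_i = [5.44, 21.78, 21.78, 16.33, 27.22, 5.44]
χ² = (14−5.44)²/5.44 + (25−21.78)²/21.78 + (6−21.78)²/21.78 + (30−16.33)²/16.33 + (10−27.22)²/27.22 + (13−5.44)²/5.44 = 58.1684
df = 5

test statistic = 58.168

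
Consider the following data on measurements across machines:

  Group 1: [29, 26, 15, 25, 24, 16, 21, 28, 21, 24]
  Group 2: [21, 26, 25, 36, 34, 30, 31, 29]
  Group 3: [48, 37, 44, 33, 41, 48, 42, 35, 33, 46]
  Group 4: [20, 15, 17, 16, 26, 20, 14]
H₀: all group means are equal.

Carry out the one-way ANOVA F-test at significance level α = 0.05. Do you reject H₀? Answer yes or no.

Group means [22.90, 29.00, 40.70, 18.29], grand mean 28.457
SSB = Σnᵢ(x̄ᵢ−x̄)² = 2534.257; SSW = ΣΣ(x−x̄ᵢ)² = 778.429
MSB = 2534.257/3 = 844.7524; MSW = 778.429/31 = 25.1106
F = MSB/MSW = 33.6413
df = (3, 31)
p-value (upper-tail) = 0.00000
At α=0.05: p < α → reject H₀

reject H₀: yes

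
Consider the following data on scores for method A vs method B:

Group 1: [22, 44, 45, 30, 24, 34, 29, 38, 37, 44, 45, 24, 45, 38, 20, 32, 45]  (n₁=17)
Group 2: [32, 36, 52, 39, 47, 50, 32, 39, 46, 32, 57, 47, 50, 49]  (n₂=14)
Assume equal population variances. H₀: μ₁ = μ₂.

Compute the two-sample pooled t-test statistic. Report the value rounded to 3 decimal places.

test statistic = -2.672

x̄₁=35.059, s₁=8.982, n₁=17
x̄₂=43.429, s₂=8.290, n₂=14
s_p² = [16·8.982² + 13·8.290²]/29 = 75.3231
SE = √(s_p²·(1/17+1/14)) = 3.1323
t = (35.059−43.429)/3.1323 = -2.6721
df = 29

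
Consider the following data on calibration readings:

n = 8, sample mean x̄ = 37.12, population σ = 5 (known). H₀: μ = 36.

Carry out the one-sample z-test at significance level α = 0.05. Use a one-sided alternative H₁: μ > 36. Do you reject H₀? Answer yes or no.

reject H₀: no

SE = σ/√n = 5/√8 = 1.7678
z = (x̄−μ₀)/SE = (37.12−36)/1.7678 = 0.6336
p-value (one-sided, H₁ greater) = 0.26318
At α=0.05: p ≥ α → fail to reject H₀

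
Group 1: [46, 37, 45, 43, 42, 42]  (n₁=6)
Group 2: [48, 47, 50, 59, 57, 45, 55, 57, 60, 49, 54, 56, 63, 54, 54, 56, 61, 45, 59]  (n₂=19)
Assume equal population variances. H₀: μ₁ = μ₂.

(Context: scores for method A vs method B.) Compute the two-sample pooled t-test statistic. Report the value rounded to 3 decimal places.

x̄₁=42.500, s₁=3.146, n₁=6
x̄₂=54.158, s₂=5.429, n₂=19
s_p² = [5·3.146² + 18·5.429²]/23 = 25.2185
SE = √(s_p²·(1/6+1/19)) = 2.3517
t = (42.500−54.158)/2.3517 = -4.9573
df = 23

test statistic = -4.957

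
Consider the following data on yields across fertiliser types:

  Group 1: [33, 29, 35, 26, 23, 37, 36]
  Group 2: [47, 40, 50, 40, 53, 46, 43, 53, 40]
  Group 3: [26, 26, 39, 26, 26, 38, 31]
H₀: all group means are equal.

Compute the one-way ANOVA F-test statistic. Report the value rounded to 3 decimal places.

Group means [31.29, 45.78, 30.29], grand mean 36.652
SSB = Σnᵢ(x̄ᵢ−x̄)² = 1234.805; SSW = ΣΣ(x−x̄ᵢ)² = 614.413
MSB = 1234.805/2 = 617.4023; MSW = 614.413/20 = 30.7206
F = MSB/MSW = 20.0973
df = (2, 20)

test statistic = 20.097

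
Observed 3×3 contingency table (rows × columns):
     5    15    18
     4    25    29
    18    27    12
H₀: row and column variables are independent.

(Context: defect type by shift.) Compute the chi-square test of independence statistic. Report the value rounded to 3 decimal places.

test statistic = 18.100

Row totals [38, 58, 57], col totals [27, 67, 59], n=153
χ² = (5−6.71)²/6.71 + (15−16.64)²/16.64 + (18−14.65)²/14.65 + (4−10.24)²/10.24 + (25−25.40)²/25.40 + (29−22.37)²/22.37 + (18−10.06)²/10.06 + (27−24.96)²/24.96 + (12−21.98)²/21.98 = 18.1000
df = 4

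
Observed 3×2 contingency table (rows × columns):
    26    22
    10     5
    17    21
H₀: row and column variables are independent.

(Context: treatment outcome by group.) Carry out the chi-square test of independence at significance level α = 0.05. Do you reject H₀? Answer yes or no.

reject H₀: no

Row totals [48, 15, 38], col totals [53, 48], n=101
χ² = (26−25.19)²/25.19 + (22−22.81)²/22.81 + (10−7.87)²/7.87 + (5−7.13)²/7.13 + (17−19.94)²/19.94 + (21−18.06)²/18.06 = 2.1789
df = 2
p-value (upper-tail) = 0.33641
At α=0.05: p ≥ α → fail to reject H₀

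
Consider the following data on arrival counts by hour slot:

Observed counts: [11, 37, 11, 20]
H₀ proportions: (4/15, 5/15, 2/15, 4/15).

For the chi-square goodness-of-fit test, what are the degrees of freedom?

degrees of freedom = 3

df = k − 1 = 4 − 1 = 3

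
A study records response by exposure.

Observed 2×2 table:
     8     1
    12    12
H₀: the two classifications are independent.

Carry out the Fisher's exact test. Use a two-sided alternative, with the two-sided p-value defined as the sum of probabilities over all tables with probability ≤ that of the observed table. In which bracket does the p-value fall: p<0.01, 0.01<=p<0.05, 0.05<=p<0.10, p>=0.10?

p-value bracket: 0.05<=p<0.10

Margins: r₁=9, r₂=24, c₁=20, c₂=13, n=33
p_obs = C(9,8)·C(24,12)/C(33,20); sum pmf over tables with pmf ≤ p_obs
p-value (two-sided) = 0.05596
→ bracket: 0.05<=p<0.10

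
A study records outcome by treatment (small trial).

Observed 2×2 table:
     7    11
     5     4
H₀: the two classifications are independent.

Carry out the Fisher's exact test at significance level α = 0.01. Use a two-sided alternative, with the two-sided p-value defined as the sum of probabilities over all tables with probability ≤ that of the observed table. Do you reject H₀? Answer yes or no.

reject H₀: no

Margins: r₁=18, r₂=9, c₁=12, c₂=15, n=27
p_obs = C(18,7)·C(9,5)/C(27,12); sum pmf over tables with pmf ≤ p_obs
p-value (two-sided) = 0.44790
At α=0.01: p ≥ α → fail to reject H₀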